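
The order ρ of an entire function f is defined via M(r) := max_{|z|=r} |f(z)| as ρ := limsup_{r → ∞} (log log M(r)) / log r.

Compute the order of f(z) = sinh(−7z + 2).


sinh(w) is a linear combination of e^{iw} and e^{−iw} (or e^w, e^{−w} in the hyperbolic case), so |sinh(w)| ≤ e^{|w|}. With w = −7z + 2, |w| ≤ 7|z| + 2 = 7r + 2 on |z| = r, giving M(r) ≤ e^{7r + 2}, so ρ ≤ 1. On a suitable ray (z = it for sin/cos; z = t for sinh/cosh, t real → ∞), |sinh(−7z + 2)| grows like e^{7|t|}/2, so ρ ≥ 1. Hence ρ = 1.
Therefore ρ = 1.

Order ρ = 1.


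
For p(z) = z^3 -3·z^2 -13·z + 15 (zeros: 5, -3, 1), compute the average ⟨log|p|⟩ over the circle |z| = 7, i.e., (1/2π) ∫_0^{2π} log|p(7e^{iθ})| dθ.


Zeros: -3, 1, 5; r = 7.
Inside |z| < r: -3, 1, 5. Outside (|z| ≥ r): ∅.
p(0) = 15, so log|p(0)| = log(15) = 2.7081.
Apply Jensen: I(r) = log|p(0)| + Σ_k log(r/|z_k|), summed over zeros inside |z| < r.
  log(r/|z_k|) for z_k = 5: log(7/5) = 0.3365
  log(r/|z_k|) for z_k = -3: log(7/3) = 0.8473
  log(r/|z_k|) for z_k = 1: log(7/1) = 1.9459
Sum over inside zeros: 3.1297.
I(r) = log|p(0)| + (inside sum) = 2.7081 + 3.1297 = 5.8377.
Closed form (all zeros inside, monic): I(r) = n·log(r) = 3·log(7) = 5.8377. ✓

I(r) ≈ 5.8377.


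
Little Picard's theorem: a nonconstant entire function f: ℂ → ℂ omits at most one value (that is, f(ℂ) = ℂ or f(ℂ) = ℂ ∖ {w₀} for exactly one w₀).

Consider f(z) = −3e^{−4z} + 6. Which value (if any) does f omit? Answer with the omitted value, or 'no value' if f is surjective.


Little Picard bounds the complement of f(ℂ) to at most one point.
e^{−4z} is never zero on ℂ, so -3·e^{−4z} takes every value in ℂ ∖ {0}. Adding 6 shifts the range to ℂ ∖ {6}. Thus f omits exactly the value 6.

Omitted value: 6.


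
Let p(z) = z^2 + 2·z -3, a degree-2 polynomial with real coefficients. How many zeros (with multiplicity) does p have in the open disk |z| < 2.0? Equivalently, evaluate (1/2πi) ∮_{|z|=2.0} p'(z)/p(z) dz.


The zeros of p are: 1, -3.
Their magnitudes are: 1, 3.
Zeros with |z| < R = 2.0: 1.
Count = 1.
By the argument principle, (1/2πi) ∮_{|z|=R} p'(z)/p(z) dz equals exactly this count.

Number of zeros inside |z| < 2.0: 1.


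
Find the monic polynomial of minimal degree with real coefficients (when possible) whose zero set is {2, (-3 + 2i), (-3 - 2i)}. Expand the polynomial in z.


The polynomial is p(z) = ∏_{α ∈ S} (z − α), where S = {2, (-3 + 2i), (-3 - 2i)}.
Expanding the product yields: p(z) = z^3 + 4·z^2 + z -26.
Note conjugate pairs combine to real quadratics: (z − (-3+2i))(z − (-3−2i)) = z² + 6z + 13.
The resulting polynomial has degree 3 and real coefficients as required.

p(z) = z^3 + 4·z^2 + z -26.


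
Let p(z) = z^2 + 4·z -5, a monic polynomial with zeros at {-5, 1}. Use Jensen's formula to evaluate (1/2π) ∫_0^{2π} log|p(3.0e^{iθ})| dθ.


Zeros: -5, 1; r = 3.0.
Inside |z| < r: 1. Outside (|z| ≥ r): -5.
p(0) = -5, so log|p(0)| = log(5) = 1.6094.
Apply Jensen: I(r) = log|p(0)| + Σ_k log(r/|z_k|), summed over zeros inside |z| < r.
  log(r/|z_k|) for z_k = 1: log(3.0/1) = 1.0986
  Outside zeros (-5) contribute nothing to the Jensen sum.
Sum over inside zeros: 1.0986.
I(r) = log|p(0)| + (inside sum) = 1.6094 + 1.0986 = 2.7081.
Note: since some zeros are outside |z| ≤ r, the simplified n·log(r) form does NOT apply — only the inside zeros contribute.

I(r) ≈ 2.7081.


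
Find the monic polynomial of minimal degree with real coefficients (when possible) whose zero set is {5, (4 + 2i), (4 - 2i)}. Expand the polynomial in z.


The polynomial is p(z) = ∏_{α ∈ S} (z − α), where S = {5, (4 + 2i), (4 - 2i)}.
Expanding the product yields: p(z) = z^3 -13·z^2 + 60·z -100.
Note conjugate pairs combine to real quadratics: (z − (4+2i))(z − (4−2i)) = z² − 8z + 20.
The resulting polynomial has degree 3 and real coefficients as required.

p(z) = z^3 -13·z^2 + 60·z -100.


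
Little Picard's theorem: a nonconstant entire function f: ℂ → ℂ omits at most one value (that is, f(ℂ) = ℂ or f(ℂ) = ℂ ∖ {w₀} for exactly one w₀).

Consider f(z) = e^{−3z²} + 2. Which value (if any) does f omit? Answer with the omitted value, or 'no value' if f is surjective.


Little Picard bounds the complement of f(ℂ) to at most one point.
The exponent g(z) = −3z² is a nonconstant polynomial, hence surjective onto ℂ. So e^{g(z)} takes every value in {e^w : w ∈ ℂ} = ℂ ∖ {0}. Adding 2 shifts the range to ℂ ∖ {2}. f omits exactly 2.

Omitted value: 2.


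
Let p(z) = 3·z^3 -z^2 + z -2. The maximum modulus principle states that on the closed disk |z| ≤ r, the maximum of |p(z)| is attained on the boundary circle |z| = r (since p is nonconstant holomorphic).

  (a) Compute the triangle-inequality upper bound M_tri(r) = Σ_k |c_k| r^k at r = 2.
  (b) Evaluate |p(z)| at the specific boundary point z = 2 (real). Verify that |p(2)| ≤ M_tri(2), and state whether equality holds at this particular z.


Coefficients: c_0 = -2, c_1 = 1, c_2 = -1, c_3 = 3. Radius r = 2.
Part (a). Triangle bound: M_tri(r) = Σ_k |c_k| r^k
  = |-2|·2^0 + |1|·2^1 + |-1|·2^2 + |3|·2^3
  = 2 + 2 + 4 + 24 = 32.
This bounds M(r) := max_{|z|=r} |p(z)| from above; equality holds iff all terms c_k z^k can be made to align in phase at a single z on |z|=r.
Part (b). At z = 2 (real, on the circle |z| = r):
  p(2) = (-2)·2^0 + (1)·2^1 + (-1)·2^2 + (3)·2^3 = 20.
  |p(2)| = 20.
Check: |p(2)| = 20 ≤ 32 = M_tri(2). ✓ Equality does not hold at z = 2 (the coefficients have mixed signs, so the terms do not all align in phase there).

M_tri(2) = 32; |p(2)| = 20; equality at z=2: no.


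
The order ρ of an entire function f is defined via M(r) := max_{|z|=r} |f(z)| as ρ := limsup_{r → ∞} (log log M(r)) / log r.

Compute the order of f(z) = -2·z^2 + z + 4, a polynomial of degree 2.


|f(z)| ≤ Σ|c_k|·r^k = O(r^2) as r → ∞. Polynomial growth is O(e^{r^ε}) for every ε > 0 (since r^2/e^{r^ε} → 0), so ρ ≤ ε for all ε > 0, i.e. ρ = 0. Every nonconstant polynomial has order 0.
Therefore ρ = 0.

Order ρ = 0.


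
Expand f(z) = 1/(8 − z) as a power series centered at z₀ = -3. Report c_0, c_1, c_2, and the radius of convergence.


Let w = z − z₀, so z = z₀ + w.
Then 8 − z = 8 − (z₀ + w) = (8 − z₀) − w = 11 − w.
f(z) = 1/(11 − w) = (1/(11)) · 1/(1 − w/(11)) = Σ_{n≥0} w^n / (11)^(n+1).
So c_n = 1/(11)^(n+1):
  c_0 = 1/(11)^1 = 1/11.
  c_1 = 1/(11)^2 = 1/121.
  c_2 = 1/(11)^3 = 1/1331.
The series is valid for |w/d| < 1, i.e. |z − z₀| < |d|.
Radius of convergence: R = |8 − z₀| = |11| = 11 (distance from z₀ to the singularity z = 8).

c_0 = 1/11, c_1 = 1/121, c_2 = 1/1331; R = 11.


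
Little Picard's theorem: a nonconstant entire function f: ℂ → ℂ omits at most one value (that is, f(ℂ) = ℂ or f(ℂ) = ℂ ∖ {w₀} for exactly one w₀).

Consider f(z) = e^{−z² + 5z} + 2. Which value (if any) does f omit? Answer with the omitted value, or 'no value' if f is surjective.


Little Picard bounds the complement of f(ℂ) to at most one point.
The exponent g(z) = −z² + 5z is a nonconstant polynomial, hence surjective onto ℂ. So e^{g(z)} takes every value in {e^w : w ∈ ℂ} = ℂ ∖ {0}. Adding 2 shifts the range to ℂ ∖ {2}. f omits exactly 2.

Omitted value: 2.


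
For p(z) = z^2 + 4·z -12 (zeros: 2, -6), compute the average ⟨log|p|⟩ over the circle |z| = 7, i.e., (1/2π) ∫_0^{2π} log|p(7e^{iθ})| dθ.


Zeros: -6, 2; r = 7.
Inside |z| < r: -6, 2. Outside (|z| ≥ r): ∅.
p(0) = -12, so log|p(0)| = log(12) = 2.4849.
Apply Jensen: I(r) = log|p(0)| + Σ_k log(r/|z_k|), summed over zeros inside |z| < r.
  log(r/|z_k|) for z_k = 2: log(7/2) = 1.2528
  log(r/|z_k|) for z_k = -6: log(7/6) = 0.1542
Sum over inside zeros: 1.4069.
I(r) = log|p(0)| + (inside sum) = 2.4849 + 1.4069 = 3.8918.
Closed form (all zeros inside, monic): I(r) = n·log(r) = 2·log(7) = 3.8918. ✓

I(r) ≈ 3.8918.


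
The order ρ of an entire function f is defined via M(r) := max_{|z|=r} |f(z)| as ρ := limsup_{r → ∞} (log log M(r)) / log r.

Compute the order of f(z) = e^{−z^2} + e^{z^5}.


Each summand is entire of order 2 and 5 respectively (as in the single-exponential case). The order of a sum is at most the max of the orders, so ρ ≤ 5. For the lower bound: on |z|=r choose arg z so that 1z^5 is real positive; then |e^{1z^5}| = e^{1r^5} while |e^{-1z^2}| ≤ e^{1r^2} = o(e^{1r^5}). So |f| ≥ e^{1r^5}(1 − o(1)) and ρ ≥ 5. Hence ρ = max(2, 5) = 5.
Therefore ρ = 5.

Order ρ = 5.


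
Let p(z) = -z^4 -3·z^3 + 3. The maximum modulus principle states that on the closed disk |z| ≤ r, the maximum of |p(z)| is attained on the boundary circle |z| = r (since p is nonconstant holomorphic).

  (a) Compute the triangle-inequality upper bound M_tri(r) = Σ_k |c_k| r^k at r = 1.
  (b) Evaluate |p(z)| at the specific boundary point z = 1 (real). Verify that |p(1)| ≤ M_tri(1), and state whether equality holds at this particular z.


Coefficients: c_0 = 3, c_1 = 0, c_2 = 0, c_3 = -3, c_4 = -1. Radius r = 1.
Part (a). Triangle bound: M_tri(r) = Σ_k |c_k| r^k
  = |3|·1^0 + |0|·1^1 + |0|·1^2 + |-3|·1^3 + |-1|·1^4
  = 3 + 0 + 0 + 3 + 1 = 7.
This bounds M(r) := max_{|z|=r} |p(z)| from above; equality holds iff all terms c_k z^k can be made to align in phase at a single z on |z|=r.
Part (b). At z = 1 (real, on the circle |z| = r):
  p(1) = (3)·1^0 + (0)·1^1 + (0)·1^2 + (-3)·1^3 + (-1)·1^4 = -1.
  |p(1)| = 1.
Check: |p(1)| = 1 ≤ 7 = M_tri(1). ✓ Equality does not hold at z = 1 (the coefficients have mixed signs, so the terms do not all align in phase there).

M_tri(1) = 7; |p(1)| = 1; equality at z=1: no.


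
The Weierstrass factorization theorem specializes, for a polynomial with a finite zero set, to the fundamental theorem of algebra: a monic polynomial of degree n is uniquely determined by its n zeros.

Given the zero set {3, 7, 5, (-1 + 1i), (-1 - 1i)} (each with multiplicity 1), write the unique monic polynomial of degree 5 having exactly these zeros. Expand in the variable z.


The polynomial is p(z) = ∏_{α ∈ S} (z − α), where S = {3, 7, 5, (-1 + 1i), (-1 - 1i)}.
Expanding the product yields: p(z) = z^5 -13·z^4 + 43·z^3 + 7·z^2 -68·z -210.
Note conjugate pairs combine to real quadratics: (z − (-1+1i))(z − (-1−1i)) = z² + 2z + 2.
The resulting polynomial has degree 5 and real coefficients as required.

p(z) = z^5 -13·z^4 + 43·z^3 + 7·z^2 -68·z -210.


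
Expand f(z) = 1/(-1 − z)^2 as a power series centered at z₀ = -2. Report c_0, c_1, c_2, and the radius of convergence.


Let w = z − z₀, so z = z₀ + w.
Then -1 − z = -1 − (z₀ + w) = (-1 − z₀) − w = 1 − w.
f(z) = 1/(1 − w)^2 = (1/(1)^2) · (1 − w/(1))^{−2}.
By the binomial series (1−u)^{−2} = Σ_{n≥0} C(n+1, 1) u^n for |u|<1, with u = w/(1):
  c_n = C(n+1, 1) / (1)^(n+2).
  c_0 = 1/(1)^2 = 1.
  c_1 = 2/(1)^3 = 2.
  c_2 = 3/(1)^4 = 3.
The series is valid for |w/d| < 1, i.e. |z − z₀| < |d|.
Radius of convergence: R = |-1 − z₀| = |1| = 1 (distance from z₀ to the singularity z = -1).

c_0 = 1, c_1 = 2, c_2 = 3; R = 1.


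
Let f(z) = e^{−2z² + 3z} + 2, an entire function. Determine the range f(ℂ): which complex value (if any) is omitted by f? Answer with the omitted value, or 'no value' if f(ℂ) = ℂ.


Little Picard bounds the complement of f(ℂ) to at most one point.
The exponent g(z) = −2z² + 3z is a nonconstant polynomial, hence surjective onto ℂ. So e^{g(z)} takes every value in {e^w : w ∈ ℂ} = ℂ ∖ {0}. Adding 2 shifts the range to ℂ ∖ {2}. f omits exactly 2.

Omitted value: 2.


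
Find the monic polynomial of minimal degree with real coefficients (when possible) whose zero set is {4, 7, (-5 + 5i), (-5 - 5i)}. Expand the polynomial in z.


The polynomial is p(z) = ∏_{α ∈ S} (z − α), where S = {4, 7, (-5 + 5i), (-5 - 5i)}.
Expanding the product yields: p(z) = z^4 -z^3 -32·z^2 -270·z + 1400.
Note conjugate pairs combine to real quadratics: (z − (-5+5i))(z − (-5−5i)) = z² + 10z + 50.
The resulting polynomial has degree 4 and real coefficients as required.

p(z) = z^4 -z^3 -32·z^2 -270·z + 1400.


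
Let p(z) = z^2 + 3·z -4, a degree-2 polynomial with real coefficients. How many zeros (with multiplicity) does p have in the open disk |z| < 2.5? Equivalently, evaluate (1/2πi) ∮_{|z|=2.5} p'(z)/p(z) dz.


The zeros of p are: -4, 1.
Their magnitudes are: 4, 1.
Zeros with |z| < R = 2.5: 1.
Count = 1.
By the argument principle, (1/2πi) ∮_{|z|=R} p'(z)/p(z) dz equals exactly this count.

Number of zeros inside |z| < 2.5: 1.


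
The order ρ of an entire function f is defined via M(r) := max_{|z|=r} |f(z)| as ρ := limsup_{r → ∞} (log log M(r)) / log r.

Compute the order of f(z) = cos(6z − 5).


cos(w) is a linear combination of e^{iw} and e^{−iw} (or e^w, e^{−w} in the hyperbolic case), so |cos(w)| ≤ e^{|w|}. With w = 6z − 5, |w| ≤ 6|z| + 5 = 6r + 5 on |z| = r, giving M(r) ≤ e^{6r + 5}, so ρ ≤ 1. On a suitable ray (z = it for sin/cos; z = t for sinh/cosh, t real → ∞), |cos(6z − 5)| grows like e^{6|t|}/2, so ρ ≥ 1. Hence ρ = 1.
Therefore ρ = 1.

Order ρ = 1.


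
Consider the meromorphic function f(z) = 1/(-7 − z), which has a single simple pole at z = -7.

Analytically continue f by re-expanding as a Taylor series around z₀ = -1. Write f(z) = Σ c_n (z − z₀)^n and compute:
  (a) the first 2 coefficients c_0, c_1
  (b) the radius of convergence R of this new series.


Let w = z − z₀, so z = z₀ + w.
Then -7 − z = -7 − (z₀ + w) = (-7 − z₀) − w = -6 − w.
f(z) = 1/(-6 − w) = (1/(-6)) · 1/(1 − w/(-6)) = Σ_{n≥0} w^n / (-6)^(n+1).
So c_n = 1/(-6)^(n+1):
  c_0 = 1/(-6)^1 = -1/6.
  c_1 = 1/(-6)^2 = 1/36.
The series is valid for |w/d| < 1, i.e. |z − z₀| < |d|.
Radius of convergence: R = |-7 − z₀| = |-6| = 6 (distance from z₀ to the singularity z = -7).

c_0 = -1/6, c_1 = 1/36; R = 6.


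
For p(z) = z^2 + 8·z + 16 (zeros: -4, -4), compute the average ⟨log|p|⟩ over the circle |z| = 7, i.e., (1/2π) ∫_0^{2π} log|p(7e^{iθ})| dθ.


Zeros: -4, -4; r = 7.
Inside |z| < r: -4, -4. Outside (|z| ≥ r): ∅.
p(0) = 16, so log|p(0)| = log(16) = 2.7726.
Apply Jensen: I(r) = log|p(0)| + Σ_k log(r/|z_k|), summed over zeros inside |z| < r.
  log(r/|z_k|) for z_k = -4: log(7/4) = 0.5596
  log(r/|z_k|) for z_k = -4: log(7/4) = 0.5596
Sum over inside zeros: 1.1192.
I(r) = log|p(0)| + (inside sum) = 2.7726 + 1.1192 = 3.8918.
Closed form (all zeros inside, monic): I(r) = n·log(r) = 2·log(7) = 3.8918. ✓

I(r) ≈ 3.8918.


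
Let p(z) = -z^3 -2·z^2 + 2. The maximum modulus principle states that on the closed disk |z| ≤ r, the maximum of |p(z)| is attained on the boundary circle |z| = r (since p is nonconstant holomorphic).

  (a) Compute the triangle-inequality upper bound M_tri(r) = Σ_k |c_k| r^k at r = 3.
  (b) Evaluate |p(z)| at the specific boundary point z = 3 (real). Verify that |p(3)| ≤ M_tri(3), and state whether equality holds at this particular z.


Coefficients: c_0 = 2, c_1 = 0, c_2 = -2, c_3 = -1. Radius r = 3.
Part (a). Triangle bound: M_tri(r) = Σ_k |c_k| r^k
  = |2|·3^0 + |0|·3^1 + |-2|·3^2 + |-1|·3^3
  = 2 + 0 + 18 + 27 = 47.
This bounds M(r) := max_{|z|=r} |p(z)| from above; equality holds iff all terms c_k z^k can be made to align in phase at a single z on |z|=r.
Part (b). At z = 3 (real, on the circle |z| = r):
  p(3) = (2)·3^0 + (0)·3^1 + (-2)·3^2 + (-1)·3^3 = -43.
  |p(3)| = 43.
Check: |p(3)| = 43 ≤ 47 = M_tri(3). ✓ Equality does not hold at z = 3 (the coefficients have mixed signs, so the terms do not all align in phase there).

M_tri(3) = 47; |p(3)| = 43; equality at z=3: no.


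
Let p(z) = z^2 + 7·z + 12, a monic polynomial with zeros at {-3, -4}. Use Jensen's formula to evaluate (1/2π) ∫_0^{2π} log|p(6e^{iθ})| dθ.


Zeros: -4, -3; r = 6.
Inside |z| < r: -4, -3. Outside (|z| ≥ r): ∅.
p(0) = 12, so log|p(0)| = log(12) = 2.4849.
Apply Jensen: I(r) = log|p(0)| + Σ_k log(r/|z_k|), summed over zeros inside |z| < r.
  log(r/|z_k|) for z_k = -3: log(6/3) = 0.6931
  log(r/|z_k|) for z_k = -4: log(6/4) = 0.4055
Sum over inside zeros: 1.0986.
I(r) = log|p(0)| + (inside sum) = 2.4849 + 1.0986 = 3.5835.
Closed form (all zeros inside, monic): I(r) = n·log(r) = 2·log(6) = 3.5835. ✓

I(r) ≈ 3.5835.


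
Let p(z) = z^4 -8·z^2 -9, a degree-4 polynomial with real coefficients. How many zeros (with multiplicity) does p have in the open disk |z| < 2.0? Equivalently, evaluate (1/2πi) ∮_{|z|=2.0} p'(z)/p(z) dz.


The zeros of p are: (0 + 1i), (0 - 1i), -3, 3.
Their magnitudes are: 1, 1, 3, 3.
Zeros with |z| < R = 2.0: (0 + 1i), (0 - 1i).
Count = 2.
By the argument principle, (1/2πi) ∮_{|z|=R} p'(z)/p(z) dz equals exactly this count.

Number of zeros inside |z| < 2.0: 2.


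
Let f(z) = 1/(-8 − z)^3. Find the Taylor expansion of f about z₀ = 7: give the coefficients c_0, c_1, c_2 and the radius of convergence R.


Let w = z − z₀, so z = z₀ + w.
Then -8 − z = -8 − (z₀ + w) = (-8 − z₀) − w = -15 − w.
f(z) = 1/(-15 − w)^3 = (1/(-15)^3) · (1 − w/(-15))^{−3}.
By the binomial series (1−u)^{−3} = Σ_{n≥0} C(n+2, 2) u^n for |u|<1, with u = w/(-15):
  c_n = C(n+2, 2) / (-15)^(n+3).
  c_0 = 1/(-15)^3 = -1/3375.
  c_1 = 3/(-15)^4 = 1/16875.
  c_2 = 6/(-15)^5 = -2/253125.
The series is valid for |w/d| < 1, i.e. |z − z₀| < |d|.
Radius of convergence: R = |-8 − z₀| = |-15| = 15 (distance from z₀ to the singularity z = -8).

c_0 = -1/3375, c_1 = 1/16875, c_2 = -2/253125; R = 15.


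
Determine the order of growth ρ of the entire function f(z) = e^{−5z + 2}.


|e^{−5z + 2}| = e^{Re(-5·z) + 2} ≤ e^{5|z|^1 + 2} = e^{5r^1 + 2} on |z| = r, so ρ ≤ 1. Choosing z on |z|=r so that -5·z is real positive (always possible by picking arg z appropriately) gives |f(z)| = e^{5r^1 + 2}, matching the bound. The additive constant 2 does not affect log log M(r) ~ 1·log r. Hence ρ = 1.
Therefore ρ = 1.

Order ρ = 1.


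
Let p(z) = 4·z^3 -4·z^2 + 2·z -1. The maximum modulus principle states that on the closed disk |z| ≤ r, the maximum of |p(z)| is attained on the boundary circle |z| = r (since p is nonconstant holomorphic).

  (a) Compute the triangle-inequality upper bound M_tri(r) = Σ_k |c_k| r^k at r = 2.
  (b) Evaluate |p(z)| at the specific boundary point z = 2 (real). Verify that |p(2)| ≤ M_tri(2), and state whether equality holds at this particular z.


Coefficients: c_0 = -1, c_1 = 2, c_2 = -4, c_3 = 4. Radius r = 2.
Part (a). Triangle bound: M_tri(r) = Σ_k |c_k| r^k
  = |-1|·2^0 + |2|·2^1 + |-4|·2^2 + |4|·2^3
  = 1 + 4 + 16 + 32 = 53.
This bounds M(r) := max_{|z|=r} |p(z)| from above; equality holds iff all terms c_k z^k can be made to align in phase at a single z on |z|=r.
Part (b). At z = 2 (real, on the circle |z| = r):
  p(2) = (-1)·2^0 + (2)·2^1 + (-4)·2^2 + (4)·2^3 = 19.
  |p(2)| = 19.
Check: |p(2)| = 19 ≤ 53 = M_tri(2). ✓ Equality does not hold at z = 2 (the coefficients have mixed signs, so the terms do not all align in phase there).

M_tri(2) = 53; |p(2)| = 19; equality at z=2: no.


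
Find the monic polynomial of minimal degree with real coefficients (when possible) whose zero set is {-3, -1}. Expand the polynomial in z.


The polynomial is p(z) = ∏_{α ∈ S} (z − α), where S = {-3, -1}.
Expanding the product yields: p(z) = z^2 + 4·z + 3.
The resulting polynomial has degree 2 and real coefficients as required.

p(z) = z^2 + 4·z + 3.


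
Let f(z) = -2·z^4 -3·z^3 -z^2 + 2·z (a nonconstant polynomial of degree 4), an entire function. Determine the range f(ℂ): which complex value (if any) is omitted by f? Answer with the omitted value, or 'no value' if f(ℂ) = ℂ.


Little Picard bounds the complement of f(ℂ) to at most one point.
For every w ∈ ℂ, the equation p(z) − w = 0 is a nonconstant polynomial in z and hence has at least one root by the fundamental theorem of algebra. So p is surjective onto ℂ, omitting no value.

Omitted value: no value.


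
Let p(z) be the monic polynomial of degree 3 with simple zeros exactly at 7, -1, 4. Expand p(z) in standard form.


The polynomial is p(z) = ∏_{α ∈ S} (z − α), where S = {7, -1, 4}.
Expanding the product yields: p(z) = z^3 -10·z^2 + 17·z + 28.
The resulting polynomial has degree 3 and real coefficients as required.

p(z) = z^3 -10·z^2 + 17·z + 28.


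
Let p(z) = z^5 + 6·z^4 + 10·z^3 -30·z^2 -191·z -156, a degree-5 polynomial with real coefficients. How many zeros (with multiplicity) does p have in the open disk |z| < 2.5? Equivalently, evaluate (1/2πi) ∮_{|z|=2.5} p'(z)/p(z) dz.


The zeros of p are: 3, -4, -1, (-2 + 3i), (-2 - 3i).
Their magnitudes are: 3, 4, 1, 3.606, 3.606.
Zeros with |z| < R = 2.5: -1.
Count = 1.
By the argument principle, (1/2πi) ∮_{|z|=R} p'(z)/p(z) dz equals exactly this count.

Number of zeros inside |z| < 2.5: 1.


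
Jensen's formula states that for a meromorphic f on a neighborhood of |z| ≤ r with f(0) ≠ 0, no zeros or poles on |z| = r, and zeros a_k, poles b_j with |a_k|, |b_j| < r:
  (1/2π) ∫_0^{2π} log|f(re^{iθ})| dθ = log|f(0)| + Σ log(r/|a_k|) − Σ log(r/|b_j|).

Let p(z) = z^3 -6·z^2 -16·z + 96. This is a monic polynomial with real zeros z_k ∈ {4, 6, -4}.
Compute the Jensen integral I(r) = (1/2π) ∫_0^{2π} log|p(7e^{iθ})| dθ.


Zeros: -4, 4, 6; r = 7.
Inside |z| < r: -4, 4, 6. Outside (|z| ≥ r): ∅.
p(0) = 96, so log|p(0)| = log(96) = 4.5643.
Apply Jensen: I(r) = log|p(0)| + Σ_k log(r/|z_k|), summed over zeros inside |z| < r.
  log(r/|z_k|) for z_k = 4: log(7/4) = 0.5596
  log(r/|z_k|) for z_k = 6: log(7/6) = 0.1542
  log(r/|z_k|) for z_k = -4: log(7/4) = 0.5596
Sum over inside zeros: 1.2734.
I(r) = log|p(0)| + (inside sum) = 4.5643 + 1.2734 = 5.8377.
Closed form (all zeros inside, monic): I(r) = n·log(r) = 3·log(7) = 5.8377. ✓

I(r) ≈ 5.8377.


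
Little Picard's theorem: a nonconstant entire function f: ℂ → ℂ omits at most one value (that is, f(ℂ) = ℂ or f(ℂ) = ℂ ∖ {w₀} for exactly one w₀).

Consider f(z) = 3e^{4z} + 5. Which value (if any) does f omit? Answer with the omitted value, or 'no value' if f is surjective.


Little Picard bounds the complement of f(ℂ) to at most one point.
e^{4z} is never zero on ℂ, so 3·e^{4z} takes every value in ℂ ∖ {0}. Adding 5 shifts the range to ℂ ∖ {5}. Thus f omits exactly the value 5.

Omitted value: 5.


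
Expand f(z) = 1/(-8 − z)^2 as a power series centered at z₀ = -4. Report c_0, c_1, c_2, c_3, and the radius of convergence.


Let w = z − z₀, so z = z₀ + w.
Then -8 − z = -8 − (z₀ + w) = (-8 − z₀) − w = -4 − w.
f(z) = 1/(-4 − w)^2 = (1/(-4)^2) · (1 − w/(-4))^{−2}.
By the binomial series (1−u)^{−2} = Σ_{n≥0} C(n+1, 1) u^n for |u|<1, with u = w/(-4):
  c_n = C(n+1, 1) / (-4)^(n+2).
  c_0 = 1/(-4)^2 = 1/16.
  c_1 = 2/(-4)^3 = -1/32.
  c_2 = 3/(-4)^4 = 3/256.
  c_3 = 4/(-4)^5 = -1/256.
The series is valid for |w/d| < 1, i.e. |z − z₀| < |d|.
Radius of convergence: R = |-8 − z₀| = |-4| = 4 (distance from z₀ to the singularity z = -8).

c_0 = 1/16, c_1 = -1/32, c_2 = 3/256, c_3 = -1/256; R = 4.


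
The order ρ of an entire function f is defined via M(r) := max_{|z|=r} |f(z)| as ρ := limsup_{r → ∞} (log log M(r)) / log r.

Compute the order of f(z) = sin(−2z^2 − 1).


Write sin(w) = (e^{iw} ± e^{−iw})/(2 or 2i), so |sin(w)| ≤ e^{|w|}. With w = −2z^2 − 1, |w| ≤ 2r^2 + 1 on |z|=r, giving M(r) ≤ e^{2r^2 + 1} and ρ ≤ 2. For the lower bound, choose z on |z|=r with -2z^2 purely imaginary of modulus 2r^2; then |sin(−2z^2 − 1)| grows like e^{2r^2}/2, so ρ ≥ 2. Hence ρ = 2.
Therefore ρ = 2.

Order ρ = 2.


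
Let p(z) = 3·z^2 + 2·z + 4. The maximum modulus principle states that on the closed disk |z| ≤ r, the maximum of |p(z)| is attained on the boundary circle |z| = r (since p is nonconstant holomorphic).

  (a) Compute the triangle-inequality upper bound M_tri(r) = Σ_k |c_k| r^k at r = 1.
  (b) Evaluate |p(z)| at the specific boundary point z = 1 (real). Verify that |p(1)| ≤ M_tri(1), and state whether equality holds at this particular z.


Coefficients: c_0 = 4, c_1 = 2, c_2 = 3. Radius r = 1.
Part (a). Triangle bound: M_tri(r) = Σ_k |c_k| r^k
  = |4|·1^0 + |2|·1^1 + |3|·1^2
  = 4 + 2 + 3 = 9.
This bounds M(r) := max_{|z|=r} |p(z)| from above; equality holds iff all terms c_k z^k can be made to align in phase at a single z on |z|=r.
Part (b). At z = 1 (real, on the circle |z| = r):
  p(1) = (4)·1^0 + (2)·1^1 + (3)·1^2 = 9.
  |p(1)| = 9.
Since all nonzero coefficients share the same sign, |p(1)| = 9 = M_tri(1); the triangle bound is attained at z = 1, so in fact M(r) = 9.

M_tri(1) = 9; |p(1)| = 9; equality at z=1: yes.


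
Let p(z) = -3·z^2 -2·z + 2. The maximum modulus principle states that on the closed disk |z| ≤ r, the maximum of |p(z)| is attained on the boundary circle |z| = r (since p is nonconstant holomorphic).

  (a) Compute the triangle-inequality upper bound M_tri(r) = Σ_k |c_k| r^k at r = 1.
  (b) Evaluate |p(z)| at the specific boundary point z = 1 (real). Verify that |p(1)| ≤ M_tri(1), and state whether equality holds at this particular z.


Coefficients: c_0 = 2, c_1 = -2, c_2 = -3. Radius r = 1.
Part (a). Triangle bound: M_tri(r) = Σ_k |c_k| r^k
  = |2|·1^0 + |-2|·1^1 + |-3|·1^2
  = 2 + 2 + 3 = 7.
This bounds M(r) := max_{|z|=r} |p(z)| from above; equality holds iff all terms c_k z^k can be made to align in phase at a single z on |z|=r.
Part (b). At z = 1 (real, on the circle |z| = r):
  p(1) = (2)·1^0 + (-2)·1^1 + (-3)·1^2 = -3.
  |p(1)| = 3.
Check: |p(1)| = 3 ≤ 7 = M_tri(1). ✓ Equality does not hold at z = 1 (the coefficients have mixed signs, so the terms do not all align in phase there).

M_tri(1) = 7; |p(1)| = 3; equality at z=1: no.


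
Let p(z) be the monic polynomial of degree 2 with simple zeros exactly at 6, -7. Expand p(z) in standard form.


The polynomial is p(z) = ∏_{α ∈ S} (z − α), where S = {6, -7}.
Expanding the product yields: p(z) = z^2 + z -42.
The resulting polynomial has degree 2 and real coefficients as required.

p(z) = z^2 + z -42.


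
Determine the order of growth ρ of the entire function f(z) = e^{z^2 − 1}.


|e^{z^2 − 1}| = e^{Re(1·z^2) + -1} ≤ e^{1|z|^2 + -1} = e^{1r^2 + -1} on |z| = r, so ρ ≤ 2. Choosing z on |z|=r so that 1·z^2 is real positive (always possible by picking arg z appropriately) gives |f(z)| = e^{1r^2 + -1}, matching the bound. The additive constant -1 does not affect log log M(r) ~ 2·log r. Hence ρ = 2.
Therefore ρ = 2.

Order ρ = 2.


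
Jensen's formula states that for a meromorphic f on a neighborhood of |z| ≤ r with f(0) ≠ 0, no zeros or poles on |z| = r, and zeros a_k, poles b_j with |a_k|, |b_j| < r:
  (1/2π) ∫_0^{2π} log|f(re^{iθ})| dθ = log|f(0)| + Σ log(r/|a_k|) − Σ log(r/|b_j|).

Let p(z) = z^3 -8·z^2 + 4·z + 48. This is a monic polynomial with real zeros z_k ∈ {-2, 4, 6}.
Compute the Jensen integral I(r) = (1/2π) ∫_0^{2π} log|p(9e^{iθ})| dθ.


Zeros: -2, 4, 6; r = 9.
Inside |z| < r: -2, 4, 6. Outside (|z| ≥ r): ∅.
p(0) = 48, so log|p(0)| = log(48) = 3.8712.
Apply Jensen: I(r) = log|p(0)| + Σ_k log(r/|z_k|), summed over zeros inside |z| < r.
  log(r/|z_k|) for z_k = -2: log(9/2) = 1.5041
  log(r/|z_k|) for z_k = 4: log(9/4) = 0.8109
  log(r/|z_k|) for z_k = 6: log(9/6) = 0.4055
Sum over inside zeros: 2.7205.
I(r) = log|p(0)| + (inside sum) = 3.8712 + 2.7205 = 6.5917.
Closed form (all zeros inside, monic): I(r) = n·log(r) = 3·log(9) = 6.5917. ✓

I(r) ≈ 6.5917.


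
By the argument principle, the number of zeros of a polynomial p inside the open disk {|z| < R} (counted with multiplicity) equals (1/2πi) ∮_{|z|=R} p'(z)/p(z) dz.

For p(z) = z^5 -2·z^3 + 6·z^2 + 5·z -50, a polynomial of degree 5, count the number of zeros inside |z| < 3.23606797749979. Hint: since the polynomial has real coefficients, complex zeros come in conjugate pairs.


The zeros of p are: 2, (-2 + 1i), (-2 - 1i), (1 + 2i), (1 - 2i).
Their magnitudes are: 2, 2.236, 2.236, 2.236, 2.236.
Zeros with |z| < R = 3.23606797749979: 2, (-2 + 1i), (-2 - 1i), (1 + 2i), (1 - 2i).
Count = 5.
By the argument principle, (1/2πi) ∮_{|z|=R} p'(z)/p(z) dz equals exactly this count.

Number of zeros inside |z| < 3.23606797749979: 5.


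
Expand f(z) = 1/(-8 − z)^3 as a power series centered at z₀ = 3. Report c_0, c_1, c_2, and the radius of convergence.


Let w = z − z₀, so z = z₀ + w.
Then -8 − z = -8 − (z₀ + w) = (-8 − z₀) − w = -11 − w.
f(z) = 1/(-11 − w)^3 = (1/(-11)^3) · (1 − w/(-11))^{−3}.
By the binomial series (1−u)^{−3} = Σ_{n≥0} C(n+2, 2) u^n for |u|<1, with u = w/(-11):
  c_n = C(n+2, 2) / (-11)^(n+3).
  c_0 = 1/(-11)^3 = -1/1331.
  c_1 = 3/(-11)^4 = 3/14641.
  c_2 = 6/(-11)^5 = -6/161051.
The series is valid for |w/d| < 1, i.e. |z − z₀| < |d|.
Radius of convergence: R = |-8 − z₀| = |-11| = 11 (distance from z₀ to the singularity z = -8).

c_0 = -1/1331, c_1 = 3/14641, c_2 = -6/161051; R = 11.


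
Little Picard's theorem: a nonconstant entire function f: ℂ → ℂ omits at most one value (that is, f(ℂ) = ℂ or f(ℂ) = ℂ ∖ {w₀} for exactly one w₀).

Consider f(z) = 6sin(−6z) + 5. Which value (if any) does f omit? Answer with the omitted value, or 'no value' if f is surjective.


Little Picard bounds the complement of f(ℂ) to at most one point.
sin is entire and surjective onto ℂ: for every w ∈ ℂ, sin(ζ) = w has a solution ζ ∈ ℂ (e.g., via the complex inverse arcsin). With ζ = −6z this gives z = ζ/(-6). Then 6·sin(−6z) takes every value in 6·ℂ = ℂ, and adding 5 is a bijection of ℂ. So f is surjective and omits no value. (Note: only on the real line is sin bounded by [−1, 1].)

Omitted value: no value.


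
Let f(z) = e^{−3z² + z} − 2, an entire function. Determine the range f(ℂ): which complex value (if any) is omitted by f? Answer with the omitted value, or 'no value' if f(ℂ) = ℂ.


Little Picard bounds the complement of f(ℂ) to at most one point.
The exponent g(z) = −3z² + z is a nonconstant polynomial, hence surjective onto ℂ. So e^{g(z)} takes every value in {e^w : w ∈ ℂ} = ℂ ∖ {0}. Adding -2 shifts the range to ℂ ∖ {-2}. f omits exactly -2.

Omitted value: -2.


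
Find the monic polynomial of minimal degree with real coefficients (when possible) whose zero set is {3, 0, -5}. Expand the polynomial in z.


The polynomial is p(z) = ∏_{α ∈ S} (z − α), where S = {3, 0, -5}.
Expanding the product yields: p(z) = z^3 + 2·z^2 -15·z.
The resulting polynomial has degree 3 and real coefficients as required.

p(z) = z^3 + 2·z^2 -15·z.


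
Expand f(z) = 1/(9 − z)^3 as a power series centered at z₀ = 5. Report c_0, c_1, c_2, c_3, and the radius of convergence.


Let w = z − z₀, so z = z₀ + w.
Then 9 − z = 9 − (z₀ + w) = (9 − z₀) − w = 4 − w.
f(z) = 1/(4 − w)^3 = (1/(4)^3) · (1 − w/(4))^{−3}.
By the binomial series (1−u)^{−3} = Σ_{n≥0} C(n+2, 2) u^n for |u|<1, with u = w/(4):
  c_n = C(n+2, 2) / (4)^(n+3).
  c_0 = 1/(4)^3 = 1/64.
  c_1 = 3/(4)^4 = 3/256.
  c_2 = 6/(4)^5 = 3/512.
  c_3 = 10/(4)^6 = 5/2048.
The series is valid for |w/d| < 1, i.e. |z − z₀| < |d|.
Radius of convergence: R = |9 − z₀| = |4| = 4 (distance from z₀ to the singularity z = 9).

c_0 = 1/64, c_1 = 3/256, c_2 = 3/512, c_3 = 5/2048; R = 4.


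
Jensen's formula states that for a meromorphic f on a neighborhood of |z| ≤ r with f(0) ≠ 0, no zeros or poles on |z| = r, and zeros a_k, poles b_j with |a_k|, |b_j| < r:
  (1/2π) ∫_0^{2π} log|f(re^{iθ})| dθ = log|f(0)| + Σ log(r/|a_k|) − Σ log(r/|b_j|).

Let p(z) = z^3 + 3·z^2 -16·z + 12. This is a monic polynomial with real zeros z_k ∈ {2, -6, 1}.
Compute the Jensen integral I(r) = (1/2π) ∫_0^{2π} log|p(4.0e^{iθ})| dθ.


Zeros: -6, 1, 2; r = 4.0.
Inside |z| < r: 1, 2. Outside (|z| ≥ r): -6.
p(0) = 12, so log|p(0)| = log(12) = 2.4849.
Apply Jensen: I(r) = log|p(0)| + Σ_k log(r/|z_k|), summed over zeros inside |z| < r.
  log(r/|z_k|) for z_k = 2: log(4.0/2) = 0.6931
  log(r/|z_k|) for z_k = 1: log(4.0/1) = 1.3863
  Outside zeros (-6) contribute nothing to the Jensen sum.
Sum over inside zeros: 2.0794.
I(r) = log|p(0)| + (inside sum) = 2.4849 + 2.0794 = 4.5643.
Note: since some zeros are outside |z| ≤ r, the simplified n·log(r) form does NOT apply — only the inside zeros contribute.

I(r) ≈ 4.5643.


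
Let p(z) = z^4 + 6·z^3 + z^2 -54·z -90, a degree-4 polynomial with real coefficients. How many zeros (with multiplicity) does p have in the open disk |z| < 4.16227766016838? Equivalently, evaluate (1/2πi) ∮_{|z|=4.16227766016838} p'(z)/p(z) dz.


The zeros of p are: -3, 3, (-3 + 1i), (-3 - 1i).
Their magnitudes are: 3, 3, 3.162, 3.162.
Zeros with |z| < R = 4.16227766016838: -3, 3, (-3 + 1i), (-3 - 1i).
Count = 4.
By the argument principle, (1/2πi) ∮_{|z|=R} p'(z)/p(z) dz equals exactly this count.

Number of zeros inside |z| < 4.16227766016838: 4.


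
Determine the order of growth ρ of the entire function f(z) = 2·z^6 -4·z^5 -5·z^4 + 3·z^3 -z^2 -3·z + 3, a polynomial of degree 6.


|f(z)| ≤ Σ|c_k|·r^k = O(r^6) as r → ∞. Polynomial growth is O(e^{r^ε}) for every ε > 0 (since r^6/e^{r^ε} → 0), so ρ ≤ ε for all ε > 0, i.e. ρ = 0. Every nonconstant polynomial has order 0.
Therefore ρ = 0.

Order ρ = 0.


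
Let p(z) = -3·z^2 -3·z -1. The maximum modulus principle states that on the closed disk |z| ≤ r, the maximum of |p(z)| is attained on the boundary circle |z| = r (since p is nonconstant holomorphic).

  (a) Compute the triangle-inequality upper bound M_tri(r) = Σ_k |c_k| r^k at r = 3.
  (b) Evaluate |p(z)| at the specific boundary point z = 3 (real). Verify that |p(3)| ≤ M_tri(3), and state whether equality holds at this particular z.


Coefficients: c_0 = -1, c_1 = -3, c_2 = -3. Radius r = 3.
Part (a). Triangle bound: M_tri(r) = Σ_k |c_k| r^k
  = |-1|·3^0 + |-3|·3^1 + |-3|·3^2
  = 1 + 9 + 27 = 37.
This bounds M(r) := max_{|z|=r} |p(z)| from above; equality holds iff all terms c_k z^k can be made to align in phase at a single z on |z|=r.
Part (b). At z = 3 (real, on the circle |z| = r):
  p(3) = (-1)·3^0 + (-3)·3^1 + (-3)·3^2 = -37.
  |p(3)| = 37.
Since all nonzero coefficients share the same sign, |p(3)| = 37 = M_tri(3); the triangle bound is attained at z = 3, so in fact M(r) = 37.

M_tri(3) = 37; |p(3)| = 37; equality at z=3: yes.


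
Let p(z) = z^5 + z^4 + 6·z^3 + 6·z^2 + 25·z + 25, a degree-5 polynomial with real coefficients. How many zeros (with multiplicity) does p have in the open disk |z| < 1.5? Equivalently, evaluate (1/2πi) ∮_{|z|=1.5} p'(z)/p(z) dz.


The zeros of p are: -1, (1 + 2i), (1 - 2i), (-1 + 2i), (-1 - 2i).
Their magnitudes are: 1, 2.236, 2.236, 2.236, 2.236.
Zeros with |z| < R = 1.5: -1.
Count = 1.
By the argument principle, (1/2πi) ∮_{|z|=R} p'(z)/p(z) dz equals exactly this count.

Number of zeros inside |z| < 1.5: 1.


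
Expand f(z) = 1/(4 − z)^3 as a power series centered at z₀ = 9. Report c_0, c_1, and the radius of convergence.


Let w = z − z₀, so z = z₀ + w.
Then 4 − z = 4 − (z₀ + w) = (4 − z₀) − w = -5 − w.
f(z) = 1/(-5 − w)^3 = (1/(-5)^3) · (1 − w/(-5))^{−3}.
By the binomial series (1−u)^{−3} = Σ_{n≥0} C(n+2, 2) u^n for |u|<1, with u = w/(-5):
  c_n = C(n+2, 2) / (-5)^(n+3).
  c_0 = 1/(-5)^3 = -1/125.
  c_1 = 3/(-5)^4 = 3/625.
The series is valid for |w/d| < 1, i.e. |z − z₀| < |d|.
Radius of convergence: R = |4 − z₀| = |-5| = 5 (distance from z₀ to the singularity z = 4).

c_0 = -1/125, c_1 = 3/625; R = 5.


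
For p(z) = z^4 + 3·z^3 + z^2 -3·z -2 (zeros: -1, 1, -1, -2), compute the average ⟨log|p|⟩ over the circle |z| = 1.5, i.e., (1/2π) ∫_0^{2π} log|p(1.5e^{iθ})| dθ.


Zeros: -2, -1, -1, 1; r = 1.5.
Inside |z| < r: -1, -1, 1. Outside (|z| ≥ r): -2.
p(0) = -2, so log|p(0)| = log(2) = 0.6931.
Apply Jensen: I(r) = log|p(0)| + Σ_k log(r/|z_k|), summed over zeros inside |z| < r.
  log(r/|z_k|) for z_k = -1: log(1.5/1) = 0.4055
  log(r/|z_k|) for z_k = 1: log(1.5/1) = 0.4055
  log(r/|z_k|) for z_k = -1: log(1.5/1) = 0.4055
  Outside zeros (-2) contribute nothing to the Jensen sum.
Sum over inside zeros: 1.2164.
I(r) = log|p(0)| + (inside sum) = 0.6931 + 1.2164 = 1.9095.
Note: since some zeros are outside |z| ≤ r, the simplified n·log(r) form does NOT apply — only the inside zeros contribute.

I(r) ≈ 1.9095.


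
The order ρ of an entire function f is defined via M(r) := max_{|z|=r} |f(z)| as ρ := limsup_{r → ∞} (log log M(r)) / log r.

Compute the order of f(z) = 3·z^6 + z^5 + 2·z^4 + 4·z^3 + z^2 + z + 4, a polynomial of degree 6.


|f(z)| ≤ Σ|c_k|·r^k = O(r^6) as r → ∞. Polynomial growth is O(e^{r^ε}) for every ε > 0 (since r^6/e^{r^ε} → 0), so ρ ≤ ε for all ε > 0, i.e. ρ = 0. Every nonconstant polynomial has order 0.
Therefore ρ = 0.

Order ρ = 0.


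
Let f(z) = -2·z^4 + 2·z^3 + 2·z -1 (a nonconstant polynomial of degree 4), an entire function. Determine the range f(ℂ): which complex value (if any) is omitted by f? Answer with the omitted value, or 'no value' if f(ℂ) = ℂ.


Little Picard bounds the complement of f(ℂ) to at most one point.
For every w ∈ ℂ, the equation p(z) − w = 0 is a nonconstant polynomial in z and hence has at least one root by the fundamental theorem of algebra. So p is surjective onto ℂ, omitting no value.

Omitted value: no value.


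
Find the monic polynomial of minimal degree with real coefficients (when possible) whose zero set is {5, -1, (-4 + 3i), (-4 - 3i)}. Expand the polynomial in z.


The polynomial is p(z) = ∏_{α ∈ S} (z − α), where S = {5, -1, (-4 + 3i), (-4 - 3i)}.
Expanding the product yields: p(z) = z^4 + 4·z^3 -12·z^2 -140·z -125.
Note conjugate pairs combine to real quadratics: (z − (-4+3i))(z − (-4−3i)) = z² + 8z + 25.
The resulting polynomial has degree 4 and real coefficients as required.

p(z) = z^4 + 4·z^3 -12·z^2 -140·z -125.


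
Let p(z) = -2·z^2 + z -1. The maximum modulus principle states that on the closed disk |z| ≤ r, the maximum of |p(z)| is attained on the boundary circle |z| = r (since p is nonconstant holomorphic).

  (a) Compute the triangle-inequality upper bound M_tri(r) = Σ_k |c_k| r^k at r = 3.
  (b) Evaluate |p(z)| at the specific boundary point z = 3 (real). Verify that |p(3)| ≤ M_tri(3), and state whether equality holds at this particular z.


Coefficients: c_0 = -1, c_1 = 1, c_2 = -2. Radius r = 3.
Part (a). Triangle bound: M_tri(r) = Σ_k |c_k| r^k
  = |-1|·3^0 + |1|·3^1 + |-2|·3^2
  = 1 + 3 + 18 = 22.
This bounds M(r) := max_{|z|=r} |p(z)| from above; equality holds iff all terms c_k z^k can be made to align in phase at a single z on |z|=r.
Part (b). At z = 3 (real, on the circle |z| = r):
  p(3) = (-1)·3^0 + (1)·3^1 + (-2)·3^2 = -16.
  |p(3)| = 16.
Check: |p(3)| = 16 ≤ 22 = M_tri(3). ✓ Equality does not hold at z = 3 (the coefficients have mixed signs, so the terms do not all align in phase there).

M_tri(3) = 22; |p(3)| = 16; equality at z=3: no.


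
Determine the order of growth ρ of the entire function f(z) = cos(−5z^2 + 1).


Write cos(w) = (e^{iw} ± e^{−iw})/(2 or 2i), so |cos(w)| ≤ e^{|w|}. With w = −5z^2 + 1, |w| ≤ 5r^2 + 1 on |z|=r, giving M(r) ≤ e^{5r^2 + 1} and ρ ≤ 2. For the lower bound, choose z on |z|=r with -5z^2 purely imaginary of modulus 5r^2; then |cos(−5z^2 + 1)| grows like e^{5r^2}/2, so ρ ≥ 2. Hence ρ = 2.
Therefore ρ = 2.

Order ρ = 2.


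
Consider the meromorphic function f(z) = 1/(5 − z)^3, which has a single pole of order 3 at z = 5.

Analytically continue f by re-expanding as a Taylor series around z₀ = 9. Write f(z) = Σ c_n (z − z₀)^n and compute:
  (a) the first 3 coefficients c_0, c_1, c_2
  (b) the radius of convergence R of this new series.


Let w = z − z₀, so z = z₀ + w.
Then 5 − z = 5 − (z₀ + w) = (5 − z₀) − w = -4 − w.
f(z) = 1/(-4 − w)^3 = (1/(-4)^3) · (1 − w/(-4))^{−3}.
By the binomial series (1−u)^{−3} = Σ_{n≥0} C(n+2, 2) u^n for |u|<1, with u = w/(-4):
  c_n = C(n+2, 2) / (-4)^(n+3).
  c_0 = 1/(-4)^3 = -1/64.
  c_1 = 3/(-4)^4 = 3/256.
  c_2 = 6/(-4)^5 = -3/512.
The series is valid for |w/d| < 1, i.e. |z − z₀| < |d|.
Radius of convergence: R = |5 − z₀| = |-4| = 4 (distance from z₀ to the singularity z = 5).

c_0 = -1/64, c_1 = 3/256, c_2 = -3/512; R = 4.
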